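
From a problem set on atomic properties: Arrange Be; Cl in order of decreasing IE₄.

After 3 electrons have been removed, what remains? Be³⁺ is already 1 electron into the core; Cl³⁺ still has 4 valence electrons.
Pulling an electron out of a noble-gas core costs far more than removing a remaining valence electron, so Be sits at the high end of IE_4.
Approximate IE_4 values (kJ/mol): Be 21007, Cl 5159.
Hence IE_4: Cl < Be.

Be, Cl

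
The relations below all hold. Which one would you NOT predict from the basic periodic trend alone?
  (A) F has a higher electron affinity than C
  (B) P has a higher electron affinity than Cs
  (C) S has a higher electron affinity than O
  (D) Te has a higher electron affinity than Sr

(C)

The general trend: electron affinity increases across a period and decreases down a group.
(A) F (period 2, group 17) vs C (period 2, group 14): the stated order agrees with the simple trend.
(B) P (period 3, group 15) vs Cs (period 6, group 1): the stated order agrees with the simple trend.
(C) S (period 3, group 16) vs O (period 2, group 16): the stated order contradicts the simple trend.
(D) Te (period 5, group 16) vs Sr (period 5, group 2): the stated order agrees with the simple trend.
The exception is (C): the compact 2p subshell of O repels the added electron more than S's larger 3p does.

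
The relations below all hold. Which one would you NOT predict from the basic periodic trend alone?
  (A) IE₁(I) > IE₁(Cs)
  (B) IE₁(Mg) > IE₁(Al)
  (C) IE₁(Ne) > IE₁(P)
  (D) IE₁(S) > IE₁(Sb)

(B)

The general trend: first ionisation energy increases across a period and decreases down a group.
(A) I (period 5, group 17) vs Cs (period 6, group 1): the stated order agrees with the simple trend.
(B) Mg (period 3, group 2) vs Al (period 3, group 13): the stated order contradicts the simple trend.
(C) Ne (period 2, group 18) vs P (period 3, group 15): the stated order agrees with the simple trend.
(D) S (period 3, group 16) vs Sb (period 5, group 15): the stated order agrees with the simple trend.
The exception is (B): Al's single 3p electron is easier to remove than one from Mg's filled 3s².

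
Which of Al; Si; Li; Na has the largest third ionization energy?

Li

Consider each +2 ion: Al²⁺ still has 1 valence electron; Si²⁺ still has 2 valence electrons; Li²⁺ is already 1 electron into the core; Na²⁺ is already 1 electron into the core.
Core electrons are held far more tightly than valence electrons, so Na and Li top the IE_3 order.
Valence configurations: Al²⁺ [Ne]3s¹, Si²⁺ [Ne]3s².
The numbers (kJ/mol): Al 2745, Si 3232, Li 11815, Na 6910.
Putting it together, IE_3: Al < Si < Na < Li.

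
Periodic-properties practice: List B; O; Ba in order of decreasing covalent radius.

Ba, B, O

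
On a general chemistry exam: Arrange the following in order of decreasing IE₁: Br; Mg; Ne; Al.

Across a period the outer electron is held more tightly (higher IE₁); down a group it sits in a higher shell, more shielded, and comes off more easily.
Here both period and group differ, so the two effects have to be weighed against each other.
Mg > Al: this pair runs against the simple trend — see the exception note.
Br > Mg: the two effects oppose for this pair; the across-period effect wins (1140 vs 738 kJ/mol).
Ne > Br: both effects reinforce here, so Ne is clearly the higher of the two.
Note the exception: Mg has a higher first ionization energy than Al, contrary to the simple trend — Al's single 3p electron is easier to remove than one from Mg's filled 3s².
Approximate values (kJ/mol): Ne 2081, Mg 738, Al 578, Br 1140.
So from highest to lowest: Ne > Br > Mg > Al.

Ne > Br > Mg > Al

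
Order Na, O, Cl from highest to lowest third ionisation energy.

Na, O, Cl

IE_3 is the cost of taking one more electron from the +2 cation: Na²⁺ is already 1 electron into the core; O²⁺ still has 4 valence electrons; Cl²⁺ still has 5 valence electrons.
Breaking into a closed-shell core is much more expensive than removing a leftover valence electron — Na has the largest IE_3 here.
Valence configurations: O²⁺ [He]2s²2p², Cl²⁺ [Ne]3s²3p³.
Tabulated IE_3 (kJ/mol): Na 6910, O 5300, Cl 3822.
Hence IE_3: Cl < O < Na.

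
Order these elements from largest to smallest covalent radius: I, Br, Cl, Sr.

Sr, I, Br, Cl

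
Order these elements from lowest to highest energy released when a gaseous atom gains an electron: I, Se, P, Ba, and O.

Ba, P, O, Se, I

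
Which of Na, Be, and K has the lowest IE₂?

Consider each +1 ion: Na⁺ is the bare [Ne] core; Be⁺ still has 1 valence electron; K⁺ is the bare [Ar] core.
Breaking into a closed-shell core is much more expensive than removing a leftover valence electron — K and Na have the largest IE_2 here.
Approximate IE_2 values (kJ/mol): Na 4562, Be 1757, K 3052.
Putting it together, IE_2: Be < K < Na.

Be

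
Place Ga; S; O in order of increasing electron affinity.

Ga, O, S

O is in period 2, group 16; S is in period 3, group 16; Ga is in period 4, group 13.
Atoms with high Z_eff and room in the valence shell (especially the halogens) have the most exothermic electron affinities.
These span different periods and groups, so the two trends combine.
O > Ga: both effects reinforce here, so O is clearly the higher of the two.
S > O: this pair runs against the simple trend — see the exception note.
Note the exception: S has a higher electron affinity than O, contrary to the simple trend — the compact 2p subshell of O repels the added electron more than S's larger 3p does.
Tabulated electron affinity (kJ/mol): O 141, S 200, Ga 29.
So from lowest to highest: Ga < O < S.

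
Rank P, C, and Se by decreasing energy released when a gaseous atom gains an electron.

C is in period 2, group 14; P is in period 3, group 15; Se is in period 4, group 16.
Adding an electron releases more energy for atoms nearer the top right (short of the noble gases).
These sit on a diagonal, where the across-period and down-group effects partly cancel.
C > P: period and group pull opposite ways; the down-group shift dominates (122 vs 72 kJ/mol).
Se > C: period and group pull opposite ways; the across-period shift dominates (195 vs 122 kJ/mol).
For reference (kJ/mol): C 122, P 72, Se 195.
So from highest to lowest: Se > C > P.

Se, C, P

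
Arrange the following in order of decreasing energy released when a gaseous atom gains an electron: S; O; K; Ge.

S, O, Ge, K

O is in period 2, group 16; S is in period 3, group 16; K is in period 4, group 1; Ge is in period 4, group 14.
EA tends to increase across a period and decrease down a group, though the pattern is less regular than for IE or radius.
Here both period and group differ, so the two effects have to be weighed against each other.
Ge > K: both are in period 4; the period trend gives Ge the larger value.
O > Ge: both effects reinforce here, so O is clearly the higher of the two.
S > O: this pair runs against the simple trend — see the exception note.
Note the exception: S has a higher electron affinity than O, contrary to the simple trend — the compact 2p subshell of O repels the added electron more than S's larger 3p does.
Tabulated electron affinity (kJ/mol): O 141, S 200, K 48, Ge 119.
So from highest to lowest: S > O > Ge > K.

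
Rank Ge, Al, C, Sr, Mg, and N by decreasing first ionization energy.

C is in period 2, group 14; N is in period 2, group 15; Mg is in period 3, group 2; Al is in period 3, group 13; Ge is in period 4, group 14; Sr is in period 5, group 2.
First ionization energy rises across a period (greater Z_eff holds electrons more tightly) and falls down a group (valence electrons are farther from the nucleus).
These span different periods and groups, so the two trends combine.
Al > Sr: both effects reinforce here, so Al is clearly the higher of the two.
Mg > Al: this pair runs against the simple trend — see the exception note.
Ge > Mg: period and group pull opposite ways; the across-period shift dominates (762 vs 738 kJ/mol).
C > Ge: they share group 14; the group trend gives C the larger value.
N > C: both are in period 2; the period trend gives N the larger value.
Note the exception: Mg has a higher first ionization energy than Al, contrary to the simple trend — Al's single 3p electron is easier to remove than one from Mg's filled 3s².
Tabulated first ionization energy (kJ/mol): C 1086, N 1402, Mg 738, Al 578, Ge 762, Sr 550.
So from highest to lowest: N > C > Ge > Mg > Al > Sr.

N > C > Ge > Mg > Al > Sr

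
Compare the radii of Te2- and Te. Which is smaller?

Forming Te2- adds 2 electrons to Te. More electron–electron repulsion in the same shell, with unchanged nuclear charge, lets the cloud expand.
An anion is larger than its parent atom: Te2- > Te.

Te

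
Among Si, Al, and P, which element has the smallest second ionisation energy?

Si

The second ionization energy removes an electron from the +1 ion. For each element: Si⁺ still has 3 valence electrons; Al⁺ still has 2 valence electrons; P⁺ still has 4 valence electrons.
All are still removing valence electrons, so compare the +1 ions as you would atoms: IE_2 generally rises across a period (higher Z_eff) and falls down a group (larger shell), subject to the usual subshell exceptions.
Valence configurations: Si⁺ [Ne]3s²3p¹, Al⁺ [Ne]3s², P⁺ [Ne]3s²3p².
Si⁺ loses a lone 3p electron whereas Al⁺ must break into a filled 3s² pair, so IE_2(Al) > IE_2(Si) even though Si has the higher nuclear charge.
Tabulated IE_2 (kJ/mol): Si 1577, Al 1817, P 1907.
Overall IE_2 order: Si < Al < P.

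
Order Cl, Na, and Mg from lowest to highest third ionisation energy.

IE_3 is the cost of taking one more electron from the +2 cation: Cl²⁺ still has 5 valence electrons; Na²⁺ is already 1 electron into the core; Mg²⁺ is the bare [Ne] core.
Core electrons are held far more tightly than valence electrons, so Na and Mg top the IE_3 order.
Approximate IE_3 values (kJ/mol): Cl 3822, Na 6910, Mg 7733.
So the third ionization energies run Cl < Na < Mg.

Cl < Na < Mg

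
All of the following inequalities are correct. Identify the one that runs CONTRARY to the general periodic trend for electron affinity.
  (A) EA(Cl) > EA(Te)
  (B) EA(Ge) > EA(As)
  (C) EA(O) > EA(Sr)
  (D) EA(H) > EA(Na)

(B)

The general trend: electron affinity increases across a period and decreases down a group.
(A) Cl (period 3, group 17) vs Te (period 5, group 16): the stated order agrees with the simple trend.
(B) Ge (period 4, group 14) vs As (period 4, group 15): the stated order contradicts the simple trend.
(C) O (period 2, group 16) vs Sr (period 5, group 2): the stated order agrees with the simple trend.
(D) H (period 1, group 1) vs Na (period 3, group 1): the stated order agrees with the simple trend.
The exception is (B): adding an electron to As's half-filled 4p³ is unfavourable, so Ge (4p²) has the more exothermic EA.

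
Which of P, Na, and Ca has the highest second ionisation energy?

Na

IE_2 is the cost of taking one more electron from the +1 cation: P⁺ still has 4 valence electrons; Na⁺ is the bare [Ne] core; Ca⁺ still has 1 valence electron.
Core electrons are held far more tightly than valence electrons, so Na tops the IE_2 order.
Valence configurations: P⁺ [Ne]3s²3p², Ca⁺ [Ar]4s¹.
Approximate IE_2 values (kJ/mol): P 1907, Na 4562, Ca 1145.
Overall IE_2 order: Ca < P < Na.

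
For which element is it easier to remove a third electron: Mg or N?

N

After 2 electrons have been removed, what remains? Mg²⁺ is the bare [Ne] core; N²⁺ still has 3 valence electrons.
Core electrons are held far more tightly than valence electrons, so Mg tops the IE_3 order.
Tabulated IE_3 (kJ/mol): Mg 7733, N 4578.
Putting it together, IE_3: N < Mg.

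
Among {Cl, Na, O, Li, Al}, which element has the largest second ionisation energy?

The second ionization energy removes an electron from the +1 ion. For each element: Cl⁺ still has 6 valence electrons; Na⁺ is the bare [Ne] core; O⁺ still has 5 valence electrons; Li⁺ is the bare [He] core; Al⁺ still has 2 valence electrons.
Breaking into a closed-shell core is much more expensive than removing a leftover valence electron — Na and Li have the largest IE_2 here.
Valence configurations: Cl⁺ [Ne]3s²3p⁴, O⁺ [He]2s²2p³, Al⁺ [Ne]3s².
The numbers (kJ/mol): Cl 2298, Na 4562, O 3388, Li 7298, Al 1817.
Hence IE_2: Al < Cl < O < Na < Li.

Li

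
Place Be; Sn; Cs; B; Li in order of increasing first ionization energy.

Cs < Li < Sn < B < Be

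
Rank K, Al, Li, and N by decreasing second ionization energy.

Li, K, N, Al

IE_2 is the cost of taking one more electron from the +1 cation: K⁺ is the bare [Ar] core; Al⁺ still has 2 valence electrons; Li⁺ is the bare [He] core; N⁺ still has 4 valence electrons.
Breaking into a closed-shell core is much more expensive than removing a leftover valence electron — K and Li have the largest IE_2 here.
Valence configurations: Al⁺ [Ne]3s², N⁺ [He]2s²2p².
Approximate IE_2 values (kJ/mol): K 3052, Al 1817, Li 7298, N 2856.
Overall IE_2 order: Al < N < K < Li.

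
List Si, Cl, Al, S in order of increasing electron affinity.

Al, Si, S, Cl

Al is in period 3, group 13; Si is in period 3, group 14; S is in period 3, group 16; Cl is in period 3, group 17.
Atoms with high Z_eff and room in the valence shell (especially the halogens) have the most exothermic electron affinities.
All lie in period 3, so electron affinity increases left to right.
So from lowest to highest: Al < Si < S < Cl.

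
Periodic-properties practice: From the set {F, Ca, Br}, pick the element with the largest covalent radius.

Ca

Across a period the added protons contract the valence shell; down a group each new principal shell makes the atom larger.
Neither a single period nor a single group — weigh both effects.
Br > F: they share group 17; the group trend gives Br the larger value.
Ca > Br: Ca lies to the left of Br in period 4, so the across-period effect alone puts Ca larger.
Tabulated atomic radius (pm): F 64, Ca 171, Br 114.
The largest covalent radius among these belongs to Ca.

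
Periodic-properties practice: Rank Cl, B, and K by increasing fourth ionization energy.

Consider each +3 ion: Cl³⁺ still has 4 valence electrons; B³⁺ is the bare [He] core; K³⁺ is already 2 electrons into the core.
Pulling an electron out of a noble-gas core costs far more than removing a remaining valence electron, so K and B sit at the high end of IE_4.
Approximate IE_4 values (kJ/mol): Cl 5159, B 25026, K 5877.
So the fourth ionization energies run Cl < K < B.

Cl, K, B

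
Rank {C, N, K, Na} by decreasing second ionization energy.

Na, K, N, C

IE_2 is the cost of taking one more electron from the +1 cation: C⁺ still has 3 valence electrons; N⁺ still has 4 valence electrons; K⁺ is the bare [Ar] core; Na⁺ is the bare [Ne] core.
Breaking into a closed-shell core is much more expensive than removing a leftover valence electron — K and Na have the largest IE_2 here.
Valence configurations: C⁺ [He]2s²2p¹, N⁺ [He]2s²2p².
Tabulated IE_2 (kJ/mol): C 2353, N 2856, K 3052, Na 4562.
Putting it together, IE_2: C < N < K < Na.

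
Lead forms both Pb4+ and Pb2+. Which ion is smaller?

Both ions have Z = 82 protons, but Pb4+ has lost more electrons, so its remaining electrons feel a larger effective nuclear charge per electron and are pulled in more tightly.
Higher positive charge → smaller ion, so Pb2+ > Pb4+.

Pb4+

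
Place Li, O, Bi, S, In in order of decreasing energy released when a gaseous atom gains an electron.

S, O, Bi, Li, In

Li is in period 2, group 1; O is in period 2, group 16; S is in period 3, group 16; In is in period 5, group 13; Bi is in period 6, group 15.
Electron affinity generally becomes more exothermic across a period toward the halogens and less exothermic down a group.
These span different periods and groups, so the two trends combine.
Li > In: period and group pull opposite ways; the down-group shift dominates (60 vs 29 kJ/mol).
Bi > Li: the two effects oppose for this pair; the across-period effect wins (91 vs 60 kJ/mol).
O > Bi: both effects reinforce here, so O is clearly the higher of the two.
S > O: this pair runs against the simple trend — see the exception note.
Note the exception: S has a higher electron affinity than O, contrary to the simple trend — the compact 2p subshell of O repels the added electron more than S's larger 3p does.
Approximate values (kJ/mol): Li 60, O 141, S 200, In 29, Bi 91.
So from highest to lowest: S > O > Bi > Li > In.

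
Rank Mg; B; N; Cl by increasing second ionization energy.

IE_2 is the cost of taking one more electron from the +1 cation: Mg⁺ still has 1 valence electron; B⁺ still has 2 valence electrons; N⁺ still has 4 valence electrons; Cl⁺ still has 6 valence electrons.
All are still removing valence electrons, so compare the +1 ions as you would atoms: IE_2 generally rises across a period (higher Z_eff) and falls down a group (larger shell), subject to the usual subshell exceptions.
Valence configurations: Mg⁺ [Ne]3s¹, B⁺ [He]2s², N⁺ [He]2s²2p², Cl⁺ [Ne]3s²3p⁴.
Approximate IE_2 values (kJ/mol): Mg 1451, B 2427, N 2856, Cl 2298.
Overall IE_2 order: Mg < Cl < B < N.

Mg < Cl < B < N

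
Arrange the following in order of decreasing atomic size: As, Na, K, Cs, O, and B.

Cs, K, Na, As, B, O

Radius decreases left→right (rising Z_eff, same n) and increases top→bottom (higher n).
Here both period and group differ, so the two effects have to be weighed against each other.
B > O: B lies to the left of O in period 2, so the across-period effect alone puts B larger.
As > B: period and group pull opposite ways; the down-group shift dominates (121 vs 85 pm).
Na > As: period and group pull opposite ways; the across-period shift dominates (155 vs 121 pm).
K > Na: they share group 1; the group trend gives K the larger value.
Cs > K: they share group 1; the group trend gives Cs the larger value.
Tabulated atomic radius (pm): B 85, O 63, Na 155, K 196, As 121, Cs 232.
So from largest to smallest: Cs > K > Na > As > B > O.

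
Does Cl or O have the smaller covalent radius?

O

O is in period 2, group 16; Cl is in period 3, group 17.
Atomic radius shrinks across a period as nuclear charge pulls the same shell inward, and grows down a group as new shells are added.
These sit on a diagonal, where the across-period and down-group effects partly cancel.
Cl > O: the two effects oppose for this pair; the down-group effect wins (99 vs 63 pm).
Tabulated atomic radius (pm): O 63, Cl 99.
So O has the smaller covalent radius (O < Cl).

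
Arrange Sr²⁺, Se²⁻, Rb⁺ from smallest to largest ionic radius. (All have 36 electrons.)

Sr²⁺, Rb⁺, Se²⁻

All of these have 36 electrons, so size is governed by nuclear charge alone: the more protons, the stronger the pull on the same electron cloud, and the smaller the ion.
Nuclear charges: Sr²⁺ (Z=38), Rb⁺ (Z=37), Se²⁻ (Z=34).
Smallest to largest: Sr²⁺ < Rb⁺ < Se²⁻.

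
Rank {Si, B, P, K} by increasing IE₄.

Si < P < K < B

After 3 electrons have been removed, what remains? Si³⁺ still has 1 valence electron; B³⁺ is the bare [He] core; P³⁺ still has 2 valence electrons; K³⁺ is already 2 electrons into the core.
Pulling an electron out of a noble-gas core costs far more than removing a remaining valence electron, so K and B sit at the high end of IE_4.
Valence configurations: Si³⁺ [Ne]3s¹, P³⁺ [Ne]3s².
Tabulated IE_4 (kJ/mol): Si 4356, B 25026, P 4964, K 5877.
Putting it together, IE_4: Si < P < K < B.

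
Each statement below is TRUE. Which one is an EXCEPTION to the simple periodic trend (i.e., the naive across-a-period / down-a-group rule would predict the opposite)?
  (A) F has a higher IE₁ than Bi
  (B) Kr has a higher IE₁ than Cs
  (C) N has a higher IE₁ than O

(C)

The general trend: IE₁ increases across a period and decreases down a group.
(A) F (period 2, group 17) vs Bi (period 6, group 15): the stated order agrees with the simple trend.
(B) Kr (period 4, group 18) vs Cs (period 6, group 1): the stated order agrees with the simple trend.
(C) N (period 2, group 15) vs O (period 2, group 16): the stated order contradicts the simple trend.
The exception is (C): pairing an electron in O's 2p⁴ costs repulsion energy, so O ionizes more easily than half-filled N (2p³).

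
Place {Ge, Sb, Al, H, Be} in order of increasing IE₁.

Al, Ge, Sb, Be, H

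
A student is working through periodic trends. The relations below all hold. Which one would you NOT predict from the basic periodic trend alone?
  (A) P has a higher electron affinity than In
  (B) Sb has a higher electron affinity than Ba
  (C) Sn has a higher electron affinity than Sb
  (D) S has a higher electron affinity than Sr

(C)

The general trend: electron affinity increases across a period and decreases down a group.
(A) P (period 3, group 15) vs In (period 5, group 13): the stated order agrees with the simple trend.
(B) Sb (period 5, group 15) vs Ba (period 6, group 2): the stated order agrees with the simple trend.
(C) Sn (period 5, group 14) vs Sb (period 5, group 15): the stated order contradicts the simple trend.
(D) S (period 3, group 16) vs Sr (period 5, group 2): the stated order agrees with the simple trend.
The exception is (C): adding an electron to Sb's half-filled 5p³ is unfavourable, so Sn has the more exothermic EA.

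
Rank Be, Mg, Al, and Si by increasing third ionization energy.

After 2 electrons have been removed, what remains? Be²⁺ is the bare [He] core; Mg²⁺ is the bare [Ne] core; Al²⁺ still has 1 valence electron; Si²⁺ still has 2 valence electrons.
Pulling an electron out of a noble-gas core costs far more than removing a remaining valence electron, so Mg and Be sit at the high end of IE_3.
Valence configurations: Al²⁺ [Ne]3s¹, Si²⁺ [Ne]3s².
Tabulated IE_3 (kJ/mol): Be 14849, Mg 7733, Al 2745, Si 3232.
Putting it together, IE_3: Al < Si < Mg < Be.

Al < Si < Mg < Be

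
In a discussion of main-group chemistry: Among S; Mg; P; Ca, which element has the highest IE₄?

Mg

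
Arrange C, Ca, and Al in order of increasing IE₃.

Consider each +2 ion: C²⁺ still has 2 valence electrons; Ca²⁺ is the bare [Ar] core; Al²⁺ still has 1 valence electron.
Pulling an electron out of a noble-gas core costs far more than removing a remaining valence electron, so Ca sits at the high end of IE_3.
Valence configurations: C²⁺ [He]2s², Al²⁺ [Ne]3s¹.
The numbers (kJ/mol): C 4620, Ca 4912, Al 2745.
So the third ionization energies run Al < C < Ca.

Al, C, Ca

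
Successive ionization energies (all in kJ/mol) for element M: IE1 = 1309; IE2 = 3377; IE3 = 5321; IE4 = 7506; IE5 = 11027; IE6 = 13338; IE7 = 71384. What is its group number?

Look for the largest jump between consecutive ionization energies: IE7/IE6 ≈ 5.4, far larger than any earlier ratio.
That jump marks the point where a core electron is being removed. So the atom has 6 valence electrons.
A main-group element with 6 valence electrons is in group 16.

Group 16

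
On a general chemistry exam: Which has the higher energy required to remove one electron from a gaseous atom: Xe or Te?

Xe

Te is in period 5, group 16; Xe is in period 5, group 18.
First ionization energy rises across a period (greater Z_eff holds electrons more tightly) and falls down a group (valence electrons are farther from the nucleus).
All lie in period 5, so first ionization energy increases left to right.
So Xe has the higher energy required to remove one electron from a gaseous atom (Xe > Te).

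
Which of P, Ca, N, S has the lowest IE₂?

Ca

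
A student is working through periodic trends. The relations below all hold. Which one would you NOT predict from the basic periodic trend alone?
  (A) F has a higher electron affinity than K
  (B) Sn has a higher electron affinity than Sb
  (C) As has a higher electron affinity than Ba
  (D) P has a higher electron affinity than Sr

The general trend: electron affinity increases across a period and decreases down a group.
(A) F (period 2, group 17) vs K (period 4, group 1): the stated order agrees with the simple trend.
(B) Sn (period 5, group 14) vs Sb (period 5, group 15): the stated order contradicts the simple trend.
(C) As (period 4, group 15) vs Ba (period 6, group 2): the stated order agrees with the simple trend.
(D) P (period 3, group 15) vs Sr (period 5, group 2): the stated order agrees with the simple trend.
The exception is (B): adding an electron to Sb's half-filled 5p³ is unfavourable, so Sn has the more exothermic EA.

(B)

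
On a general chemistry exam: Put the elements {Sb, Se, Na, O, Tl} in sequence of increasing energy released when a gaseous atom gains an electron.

Tl < Na < Sb < O < Se

Atoms with high Z_eff and room in the valence shell (especially the halogens) have the most exothermic electron affinities.
Neither a single period nor a single group — weigh both effects.
Na > Tl: the two effects oppose for this pair; the down-group effect wins (53 vs 19 kJ/mol).
Sb > Na: period and group pull opposite ways; the across-period shift dominates (103 vs 53 kJ/mol).
O > Sb: relative to Sb, both the across-period and down-group shifts push O's electron affinity up.
Se > O: this pair runs against the simple trend — see the exception note.
Note the exception: Se has a higher electron affinity than O, contrary to the simple trend — O's compact 2p subshell gives strong electron–electron repulsion on the added electron.
Tabulated electron affinity (kJ/mol): O 141, Na 53, Se 195, Sb 103, Tl 19.
So from lowest to highest: Tl < Na < Sb < O < Se.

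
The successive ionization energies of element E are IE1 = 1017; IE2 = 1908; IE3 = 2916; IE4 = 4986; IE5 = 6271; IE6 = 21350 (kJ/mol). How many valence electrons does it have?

Look for the largest jump between consecutive ionization energies: IE6/IE5 ≈ 3.4, far larger than any earlier ratio.
That jump marks the point where a core electron is being removed. So the atom has 5 valence electrons.

5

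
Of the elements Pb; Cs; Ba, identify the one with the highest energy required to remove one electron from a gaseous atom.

Removing the outermost electron gets harder across a period and easier down a group.
All lie in period 6, so first ionization energy increases left to right.
The highest energy required to remove one electron from a gaseous atom among these belongs to Pb.

Pb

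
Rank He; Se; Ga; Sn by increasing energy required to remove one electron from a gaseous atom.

He is in period 1, group 18; Ga is in period 4, group 13; Se is in period 4, group 16; Sn is in period 5, group 14.
Removing the outermost electron gets harder across a period and easier down a group.
These span different periods and groups, so the two trends combine.
Sn > Ga: the two effects oppose for this pair; the across-period effect wins (709 vs 579 kJ/mol).
Se > Sn: relative to Sn, both the across-period and down-group shifts push Se's first ionization energy up.
He > Se: relative to Se, both the across-period and down-group shifts push He's first ionization energy up.
Approximate values (kJ/mol): He 2372, Ga 579, Se 941, Sn 709.
So from lowest to highest: Ga < Sn < Se < He.

Ga < Sn < Se < He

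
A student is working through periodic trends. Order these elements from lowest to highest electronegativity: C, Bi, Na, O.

Na < Bi < C < O

C is in period 2, group 14; O is in period 2, group 16; Na is in period 3, group 1; Bi is in period 6, group 15.
EN rises left→right (higher Z_eff, smaller atoms) and falls top→bottom (larger, more shielded atoms).
Here both period and group differ, so the two effects have to be weighed against each other.
Bi > Na: the two effects oppose for this pair; the across-period effect wins (2.02 vs 0.93).
C > Bi: the two effects oppose for this pair; the down-group effect wins (2.55 vs 2.02).
O > C: both are in period 2; the period trend gives O the larger value.
Approximate values (Pauling): C 2.55, O 3.44, Na 0.93, Bi 2.02.
So from lowest to highest: Na < Bi < C < O.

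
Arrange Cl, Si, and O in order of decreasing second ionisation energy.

After 1 electron has been removed, what remains? Cl⁺ still has 6 valence electrons; Si⁺ still has 3 valence electrons; O⁺ still has 5 valence electrons.
All are still removing valence electrons, so compare the +1 ions as you would atoms: IE_2 generally rises across a period (higher Z_eff) and falls down a group (larger shell), subject to the usual subshell exceptions.
Valence configurations: Cl⁺ [Ne]3s²3p⁴, Si⁺ [Ne]3s²3p¹, O⁺ [He]2s²2p³.
Approximate IE_2 values (kJ/mol): Cl 2298, Si 1577, O 3388.
Overall IE_2 order: Si < Cl < O.

O > Cl > Si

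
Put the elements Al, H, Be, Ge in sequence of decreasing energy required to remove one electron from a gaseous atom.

H > Be > Ge > Al

Removing the outermost electron gets harder across a period and easier down a group.
A diagonal step moves right (one effect) and down (the opposite effect) at once.
Ge > Al: the two effects oppose for this pair; the across-period effect wins (762 vs 578 kJ/mol).
Be > Ge: period and group pull opposite ways; the down-group shift dominates (900 vs 762 kJ/mol).
H > Be: period and group pull opposite ways; the down-group shift dominates (1312 vs 900 kJ/mol).
Approximate values (kJ/mol): H 1312, Be 900, Al 578, Ge 762.
So from highest to lowest: H > Be > Ge > Al.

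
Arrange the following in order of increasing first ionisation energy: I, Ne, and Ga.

IE₁ increases left→right with effective nuclear charge and decreases top→bottom as the valence shell moves farther out.
Neither a single period nor a single group — weigh both effects.
I > Ga: the two effects oppose for this pair; the across-period effect wins (1008 vs 579 kJ/mol).
Ne > I: relative to I, both the across-period and down-group shifts push Ne's first ionization energy up.
Approximate values (kJ/mol): Ne 2081, Ga 579, I 1008.
So from lowest to highest: Ga < I < Ne.

Ga < I < Ne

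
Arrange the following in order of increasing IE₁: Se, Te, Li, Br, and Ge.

Li < Ge < Te < Se < Br

IE₁ increases left→right with effective nuclear charge and decreases top→bottom as the valence shell moves farther out.
These span different periods and groups, so the two trends combine.
Ge > Li: period and group pull opposite ways; the across-period shift dominates (762 vs 520 kJ/mol).
Te > Ge: the two effects oppose for this pair; the across-period effect wins (869 vs 762 kJ/mol).
Se > Te: they share group 16; the group trend gives Se the larger value.
Br > Se: Br lies to the right of Se in period 4, so the across-period effect alone puts Br higher.
Approximate values (kJ/mol): Li 520, Ge 762, Se 941, Br 1140, Te 869.
So from lowest to highest: Li < Ge < Te < Se < Br.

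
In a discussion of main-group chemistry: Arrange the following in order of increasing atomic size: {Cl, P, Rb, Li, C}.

C, Cl, P, Li, Rb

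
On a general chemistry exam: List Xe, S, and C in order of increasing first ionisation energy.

C is in period 2, group 14; S is in period 3, group 16; Xe is in period 5, group 18.
First ionization energy rises across a period (greater Z_eff holds electrons more tightly) and falls down a group (valence electrons are farther from the nucleus).
Here both period and group differ, so the two effects have to be weighed against each other.
C > S: the two effects oppose for this pair; the down-group effect wins (1086 vs 1000 kJ/mol).
Xe > C: period and group pull opposite ways; the across-period shift dominates (1170 vs 1086 kJ/mol).
For reference (kJ/mol): C 1086, S 1000, Xe 1170.
So from lowest to highest: S < C < Xe.

S < C < Xe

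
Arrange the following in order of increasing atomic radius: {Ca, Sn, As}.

Atomic radius shrinks across a period as nuclear charge pulls the same shell inward, and grows down a group as new shells are added.
Here both period and group differ, so the two effects have to be weighed against each other.
Sn > As: both effects reinforce here, so Sn is clearly the larger of the two.
Ca > Sn: the two effects oppose for this pair; the across-period effect wins (171 vs 140 pm).
Approximate values (pm): Ca 171, As 121, Sn 140.
So from smallest to largest: As < Sn < Ca.

As < Sn < Ca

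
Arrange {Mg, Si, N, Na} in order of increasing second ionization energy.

IE_2 is the cost of taking one more electron from the +1 cation: Mg⁺ still has 1 valence electron; Si⁺ still has 3 valence electrons; N⁺ still has 4 valence electrons; Na⁺ is the bare [Ne] core.
Breaking into a closed-shell core is much more expensive than removing a leftover valence electron — Na has the largest IE_2 here.
Valence configurations: Mg⁺ [Ne]3s¹, Si⁺ [Ne]3s²3p¹, N⁺ [He]2s²2p².
Tabulated IE_2 (kJ/mol): Mg 1451, Si 1577, N 2856, Na 4562.
Putting it together, IE_2: Mg < Si < N < Na.

Mg < Si < N < Na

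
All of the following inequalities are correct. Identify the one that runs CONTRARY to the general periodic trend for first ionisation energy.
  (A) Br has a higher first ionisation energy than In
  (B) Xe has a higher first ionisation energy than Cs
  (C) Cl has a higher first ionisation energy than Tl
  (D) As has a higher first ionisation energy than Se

(D)

The general trend: first ionisation energy increases across a period and decreases down a group.
(A) Br (period 4, group 17) vs In (period 5, group 13): the stated order agrees with the simple trend.
(B) Xe (period 5, group 18) vs Cs (period 6, group 1): the stated order agrees with the simple trend.
(C) Cl (period 3, group 17) vs Tl (period 6, group 13): the stated order agrees with the simple trend.
(D) As (period 4, group 15) vs Se (period 4, group 16): the stated order contradicts the simple trend.
The exception is (D): Se (4p⁴) ionizes more easily than half-filled As (4p³).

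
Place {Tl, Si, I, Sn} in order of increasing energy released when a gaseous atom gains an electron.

Si is in period 3, group 14; Sn is in period 5, group 14; I is in period 5, group 17; Tl is in period 6, group 13.
Electron affinity generally becomes more exothermic across a period toward the halogens and less exothermic down a group.
Neither a single period nor a single group — weigh both effects.
Sn > Tl: both effects reinforce here, so Sn is clearly the higher of the two.
Si > Sn: they share group 14; the group trend gives Si the larger value.
I > Si: the two effects oppose for this pair; the across-period effect wins (295 vs 134 kJ/mol).
For reference (kJ/mol): Si 134, Sn 107, I 295, Tl 19.
So from lowest to highest: Tl < Sn < Si < I.

Tl, Sn, Si, I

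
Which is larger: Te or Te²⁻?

Te²⁻

Forming Te²⁻ adds 2 electrons to Te. More electron–electron repulsion in the same shell, with unchanged nuclear charge, lets the cloud expand.
An anion is larger than its parent atom: Te²⁻ > Te.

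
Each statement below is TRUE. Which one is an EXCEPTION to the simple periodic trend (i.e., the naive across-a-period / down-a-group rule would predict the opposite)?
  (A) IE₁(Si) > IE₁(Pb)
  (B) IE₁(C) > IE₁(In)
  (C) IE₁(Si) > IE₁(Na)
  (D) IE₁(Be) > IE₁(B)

(D)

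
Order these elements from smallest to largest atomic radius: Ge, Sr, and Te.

Ge is in period 4, group 14; Sr is in period 5, group 2; Te is in period 5, group 16.
Atomic radius shrinks across a period as nuclear charge pulls the same shell inward, and grows down a group as new shells are added.
Here both period and group differ, so the two effects have to be weighed against each other.
Te > Ge: period and group pull opposite ways; the down-group shift dominates (136 vs 121 pm).
Sr > Te: both are in period 5; the period trend gives Sr the larger value.
For reference (pm): Ge 121, Sr 185, Te 136.
So from smallest to largest: Ge < Te < Sr.

Ge < Te < Sr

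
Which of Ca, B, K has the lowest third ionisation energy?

B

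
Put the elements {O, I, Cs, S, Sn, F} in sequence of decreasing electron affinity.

F > I > S > O > Sn > Cs

O is in period 2, group 16; F is in period 2, group 17; S is in period 3, group 16; Sn is in period 5, group 14; I is in period 5, group 17; Cs is in period 6, group 1.
Atoms with high Z_eff and room in the valence shell (especially the halogens) have the most exothermic electron affinities.
These span different periods and groups, so the two trends combine.
Sn > Cs: both effects reinforce here, so Sn is clearly the higher of the two.
O > Sn: both effects reinforce here, so O is clearly the higher of the two.
S > O: this pair runs against the simple trend — see the exception note.
I > S: period and group pull opposite ways; the across-period shift dominates (295 vs 200 kJ/mol).
F > I: F sits above I in group 17, so the down-group effect alone puts F higher.
Note the exception: S has a higher electron affinity than O, contrary to the simple trend — the compact 2p subshell of O repels the added electron more than S's larger 3p does.
Tabulated electron affinity (kJ/mol): O 141, F 328, S 200, Sn 107, I 295, Cs 46.
So from highest to lowest: F > I > S > O > Sn > Cs.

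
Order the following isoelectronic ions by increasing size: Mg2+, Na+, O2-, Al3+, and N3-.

Al3+, Mg2+, Na+, O2-, N3-

All of these have 10 electrons, so size is governed by nuclear charge alone: the more protons, the stronger the pull on the same electron cloud, and the smaller the ion.
Nuclear charges: Al3+ (Z=13), Mg2+ (Z=12), Na+ (Z=11), O2- (Z=8), N3- (Z=7).
Smallest to largest: Al3+ < Mg2+ < Na+ < O2- < N3-.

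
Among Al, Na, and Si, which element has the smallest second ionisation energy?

The second ionization energy removes an electron from the +1 ion. For each element: Al⁺ still has 2 valence electrons; Na⁺ is the bare [Ne] core; Si⁺ still has 3 valence electrons.
Breaking into a closed-shell core is much more expensive than removing a leftover valence electron — Na has the largest IE_2 here.
Valence configurations: Al⁺ [Ne]3s², Si⁺ [Ne]3s²3p¹.
Si⁺ loses a lone 3p electron whereas Al⁺ must break into a filled 3s² pair, so IE_2(Al) > IE_2(Si) even though Si has the higher nuclear charge.
The numbers (kJ/mol): Al 1817, Na 4562, Si 1577.
So the second ionization energies run Si < Al < Na.

Si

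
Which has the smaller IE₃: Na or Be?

IE_3 is the cost of taking one more electron from the +2 cation: Na²⁺ is already 1 electron into the core; Be²⁺ is the bare [He] core.
All of these are removing an electron from a noble-gas core or deeper; the smaller core (lower principal quantum number) is held far more tightly, and within a period the higher nuclear charge binds the same core more tightly.
Approximate IE_3 values (kJ/mol): Na 6910, Be 14849.
So the third ionization energies run Na < Be.

Na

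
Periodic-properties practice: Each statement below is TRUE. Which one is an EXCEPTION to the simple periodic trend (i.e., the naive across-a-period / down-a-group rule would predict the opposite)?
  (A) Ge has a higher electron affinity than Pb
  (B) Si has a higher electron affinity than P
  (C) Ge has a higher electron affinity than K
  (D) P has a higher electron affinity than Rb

(B)

The general trend: electron affinity increases across a period and decreases down a group.
(A) Ge (period 4, group 14) vs Pb (period 6, group 14): the stated order agrees with the simple trend.
(B) Si (period 3, group 14) vs P (period 3, group 15): the stated order contradicts the simple trend.
(C) Ge (period 4, group 14) vs K (period 4, group 1): the stated order agrees with the simple trend.
(D) P (period 3, group 15) vs Rb (period 5, group 1): the stated order agrees with the simple trend.
The exception is (B): adding an electron to P's half-filled 3p³ is unfavourable, so Si (3p²) has the more exothermic EA.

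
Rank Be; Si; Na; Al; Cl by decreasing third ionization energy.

IE_3 is the cost of taking one more electron from the +2 cation: Be²⁺ is the bare [He] core; Si²⁺ still has 2 valence electrons; Na²⁺ is already 1 electron into the core; Al²⁺ still has 1 valence electron; Cl²⁺ still has 5 valence electrons.
Core electrons are held far more tightly than valence electrons, so Na and Be top the IE_3 order.
Valence configurations: Si²⁺ [Ne]3s², Al²⁺ [Ne]3s¹, Cl²⁺ [Ne]3s²3p³.
Tabulated IE_3 (kJ/mol): Be 14849, Si 3232, Na 6910, Al 2745, Cl 3822.
Overall IE_3 order: Al < Si < Cl < Na < Be.

Be > Na > Cl > Si > Al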